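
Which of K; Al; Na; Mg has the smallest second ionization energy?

Mg

Consider each +1 ion: K⁺ is the bare [Ar] core; Al⁺ still has 2 valence electrons; Na⁺ is the bare [Ne] core; Mg⁺ still has 1 valence electron.
Core electrons are held far more tightly than valence electrons, so K and Na top the IE_2 order.
Valence configurations: Al⁺ [Ne]3s², Mg⁺ [Ne]3s¹.
Tabulated IE_2 (kJ/mol): K 3052, Al 1817, Na 4562, Mg 1451.
Overall IE_2 order: Mg < Al < K < Na.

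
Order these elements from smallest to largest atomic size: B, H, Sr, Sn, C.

H < C < B < Sn < Sr

H is in period 1, group 1; B is in period 2, group 13; C is in period 2, group 14; Sr is in period 5, group 2; Sn is in period 5, group 14.
Radius decreases left→right (rising Z_eff, same n) and increases top→bottom (higher n).
These span different periods and groups, so the two trends combine.
C > H: the two effects oppose for this pair; the down-group effect wins (75 vs 32 pm).
B > C: B lies to the left of C in period 2, so the across-period effect alone puts B larger.
Sn > B: period and group pull opposite ways; the down-group shift dominates (140 vs 85 pm).
Sr > Sn: both are in period 5; the period trend gives Sr the larger value.
Tabulated atomic radius (pm): H 32, B 85, C 75, Sr 185, Sn 140.
So from smallest to largest: H < C < B < Sn < Sr.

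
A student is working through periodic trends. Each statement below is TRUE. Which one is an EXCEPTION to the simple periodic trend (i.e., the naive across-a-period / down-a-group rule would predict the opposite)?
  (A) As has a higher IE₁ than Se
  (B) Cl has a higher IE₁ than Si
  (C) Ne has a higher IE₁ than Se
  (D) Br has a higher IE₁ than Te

(A)

The general trend: IE₁ increases across a period and decreases down a group.
(A) As (period 4, group 15) vs Se (period 4, group 16): the stated order contradicts the simple trend.
(B) Cl (period 3, group 17) vs Si (period 3, group 14): the stated order agrees with the simple trend.
(C) Ne (period 2, group 18) vs Se (period 4, group 16): the stated order agrees with the simple trend.
(D) Br (period 4, group 17) vs Te (period 5, group 16): the stated order agrees with the simple trend.
The exception is (A): Se (4p⁴) ionizes more easily than half-filled As (4p³).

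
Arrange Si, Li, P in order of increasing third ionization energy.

P, Si, Li

The third ionization energy removes an electron from the +2 ion. For each element: Si²⁺ still has 2 valence electrons; Li²⁺ is already 1 electron into the core; P²⁺ still has 3 valence electrons.
Breaking into a closed-shell core is much more expensive than removing a leftover valence electron — Li has the largest IE_3 here.
Valence configurations: Si²⁺ [Ne]3s², P²⁺ [Ne]3s²3p¹.
P²⁺ loses a lone 3p electron whereas Si²⁺ must break into a filled 3s² pair, so IE_3(Si) > IE_3(P) even though P has the higher nuclear charge.
Approximate IE_3 values (kJ/mol): Si 3232, Li 11815, P 2914.
Putting it together, IE_3: P < Si < Li.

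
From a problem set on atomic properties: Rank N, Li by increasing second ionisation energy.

N, Li

Consider each +1 ion: N⁺ still has 4 valence electrons; Li⁺ is the bare [He] core.
Breaking into a closed-shell core is much more expensive than removing a leftover valence electron — Li has the largest IE_2 here.
Tabulated IE_2 (kJ/mol): N 2856, Li 7298.
Overall IE_2 order: N < Li.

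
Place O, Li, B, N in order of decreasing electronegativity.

O > N > B > Li

Li is in period 2, group 1; B is in period 2, group 13; N is in period 2, group 15; O is in period 2, group 16.
Atoms toward the upper right of the periodic table pull bonding electrons most strongly.
All lie in period 2, so electronegativity increases left to right.
So from highest to lowest: O > N > B > Li.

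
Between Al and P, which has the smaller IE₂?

The second ionization energy removes an electron from the +1 ion. For each element: Al⁺ still has 2 valence electrons; P⁺ still has 4 valence electrons.
All are still removing valence electrons, so compare the +1 ions as you would atoms: IE_2 generally rises across a period (higher Z_eff) and falls down a group (larger shell), subject to the usual subshell exceptions.
Valence configurations: Al⁺ [Ne]3s², P⁺ [Ne]3s²3p².
The numbers (kJ/mol): Al 1817, P 1907.
Putting it together, IE_2: Al < P.

Al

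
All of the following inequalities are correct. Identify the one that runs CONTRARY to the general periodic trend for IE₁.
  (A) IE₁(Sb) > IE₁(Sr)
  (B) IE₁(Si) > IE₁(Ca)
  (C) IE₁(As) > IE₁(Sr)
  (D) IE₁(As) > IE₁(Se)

(D)

The general trend: IE₁ increases across a period and decreases down a group.
(A) Sb (period 5, group 15) vs Sr (period 5, group 2): the stated order agrees with the simple trend.
(B) Si (period 3, group 14) vs Ca (period 4, group 2): the stated order agrees with the simple trend.
(C) As (period 4, group 15) vs Sr (period 5, group 2): the stated order agrees with the simple trend.
(D) As (period 4, group 15) vs Se (period 4, group 16): the stated order contradicts the simple trend.
The exception is (D): Se (4p⁴) ionizes more easily than half-filled As (4p³).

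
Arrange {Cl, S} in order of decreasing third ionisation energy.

Cl > S

The third ionization energy removes an electron from the +2 ion. For each element: Cl²⁺ still has 5 valence electrons; S²⁺ still has 4 valence electrons.
All are still removing valence electrons, so compare the +2 ions as you would atoms: IE_3 generally rises across a period (higher Z_eff) and falls down a group (larger shell), subject to the usual subshell exceptions.
Valence configurations: Cl²⁺ [Ne]3s²3p³, S²⁺ [Ne]3s²3p².
Approximate IE_3 values (kJ/mol): Cl 3822, S 3357.
Overall IE_3 order: S < Cl.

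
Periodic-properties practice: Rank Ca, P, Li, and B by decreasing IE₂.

Li, B, P, Ca

IE_2 is the cost of taking one more electron from the +1 cation: Ca⁺ still has 1 valence electron; P⁺ still has 4 valence electrons; Li⁺ is the bare [He] core; B⁺ still has 2 valence electrons.
Pulling an electron out of a noble-gas core costs far more than removing a remaining valence electron, so Li sits at the high end of IE_2.
Valence configurations: Ca⁺ [Ar]4s¹, P⁺ [Ne]3s²3p², B⁺ [He]2s².
Approximate IE_2 values (kJ/mol): Ca 1145, P 1907, Li 7298, B 2427.
Putting it together, IE_2: Ca < P < B < Li.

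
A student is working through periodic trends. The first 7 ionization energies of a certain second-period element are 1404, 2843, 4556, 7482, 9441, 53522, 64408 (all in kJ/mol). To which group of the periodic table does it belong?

Group 15

Look for the largest jump between consecutive ionization energies: IE6/IE5 ≈ 5.7, far larger than any earlier ratio.
That jump marks the point where a core electron is being removed. So the atom has 5 valence electrons.
A main-group element with 5 valence electrons is in group 15.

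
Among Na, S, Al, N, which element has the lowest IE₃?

Al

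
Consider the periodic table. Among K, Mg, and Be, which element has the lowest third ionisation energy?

K

After 2 electrons have been removed, what remains? K²⁺ is already 1 electron into the core; Mg²⁺ is the bare [Ne] core; Be²⁺ is the bare [He] core.
All of these are removing an electron from a noble-gas core or deeper; the smaller core (lower principal quantum number) is held far more tightly, and within a period the higher nuclear charge binds the same core more tightly.
Approximate IE_3 values (kJ/mol): K 4420, Mg 7733, Be 14849.
Overall IE_3 order: K < Mg < Be.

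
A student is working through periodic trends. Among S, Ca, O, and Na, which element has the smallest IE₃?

S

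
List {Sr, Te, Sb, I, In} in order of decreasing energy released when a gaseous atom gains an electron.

I > Te > Sb > In > Sr

Sr is in period 5, group 2; In is in period 5, group 13; Sb is in period 5, group 15; Te is in period 5, group 16; I is in period 5, group 17.
Electron affinity generally becomes more exothermic across a period toward the halogens and less exothermic down a group.
All lie in period 5, so electron affinity increases left to right.
So from highest to lowest: I > Te > Sb > In > Sr.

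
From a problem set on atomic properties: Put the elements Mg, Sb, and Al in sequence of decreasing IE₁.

Mg is in period 3, group 2; Al is in period 3, group 13; Sb is in period 5, group 15.
Removing the outermost electron gets harder across a period and easier down a group.
These span different periods and groups, so the two trends combine.
Mg > Al: this pair runs against the simple trend — see the exception note.
Sb > Mg: period and group pull opposite ways; the across-period shift dominates (831 vs 738 kJ/mol).
Note the exception: Mg has a higher first ionization energy than Al, contrary to the simple trend — Al's single 3p electron is easier to remove than one from Mg's filled 3s².
For reference (kJ/mol): Mg 738, Al 578, Sb 831.
So from highest to lowest: Sb > Mg > Al.

Sb, Mg, Al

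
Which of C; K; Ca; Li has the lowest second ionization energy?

Consider each +1 ion: C⁺ still has 3 valence electrons; K⁺ is the bare [Ar] core; Ca⁺ still has 1 valence electron; Li⁺ is the bare [He] core.
Pulling an electron out of a noble-gas core costs far more than removing a remaining valence electron, so K and Li sit at the high end of IE_2.
Valence configurations: C⁺ [He]2s²2p¹, Ca⁺ [Ar]4s¹.
Approximate IE_2 values (kJ/mol): C 2353, K 3052, Ca 1145, Li 7298.
Hence IE_2: Ca < C < K < Li.

Ca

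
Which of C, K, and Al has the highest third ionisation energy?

C

After 2 electrons have been removed, what remains? C²⁺ still has 2 valence electrons; K²⁺ is already 1 electron into the core; Al²⁺ still has 1 valence electron.
Usually core removal costs more than valence removal, but here the competition is close: a tightly held n=2 valence electron can cost more to remove than an n=3 core electron, so the actual values have to decide it.
Valence configurations: C²⁺ [He]2s², Al²⁺ [Ne]3s¹.
The numbers (kJ/mol): C 4620, K 4420, Al 2745.
Hence IE_3: Al < K < C.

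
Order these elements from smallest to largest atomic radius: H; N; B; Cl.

H < N < B < Cl

Radius decreases left→right (rising Z_eff, same n) and increases top→bottom (higher n).
Neither a single period nor a single group — weigh both effects.
N > H: the two effects oppose for this pair; the down-group effect wins (71 vs 32 pm).
B > N: both are in period 2; the period trend gives B the larger value.
Cl > B: the two effects oppose for this pair; the down-group effect wins (99 vs 85 pm).
Approximate values (pm): H 32, B 85, N 71, Cl 99.
So from smallest to largest: H < N < B < Cl.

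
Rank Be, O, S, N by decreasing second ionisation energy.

IE_2 is the cost of taking one more electron from the +1 cation: Be⁺ still has 1 valence electron; O⁺ still has 5 valence electrons; S⁺ still has 5 valence electrons; N⁺ still has 4 valence electrons.
All are still removing valence electrons, so compare the +1 ions as you would atoms: IE_2 generally rises across a period (higher Z_eff) and falls down a group (larger shell), subject to the usual subshell exceptions.
Valence configurations: Be⁺ [He]2s¹, O⁺ [He]2s²2p³, S⁺ [Ne]3s²3p³, N⁺ [He]2s²2p².
The numbers (kJ/mol): Be 1757, O 3388, S 2252, N 2856.
Hence IE_2: Be < S < N < O.

O, N, S, Be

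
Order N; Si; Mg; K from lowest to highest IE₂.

Consider each +1 ion: N⁺ still has 4 valence electrons; Si⁺ still has 3 valence electrons; Mg⁺ still has 1 valence electron; K⁺ is the bare [Ar] core.
Core electrons are held far more tightly than valence electrons, so K tops the IE_2 order.
Valence configurations: N⁺ [He]2s²2p², Si⁺ [Ne]3s²3p¹, Mg⁺ [Ne]3s¹.
Tabulated IE_2 (kJ/mol): N 2856, Si 1577, Mg 1451, K 3052.
Overall IE_2 order: Mg < Si < N < K.

Mg, Si, N, K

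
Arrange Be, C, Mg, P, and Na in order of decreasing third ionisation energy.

Be > Mg > Na > C > P

The third ionization energy removes an electron from the +2 ion. For each element: Be²⁺ is the bare [He] core; C²⁺ still has 2 valence electrons; Mg²⁺ is the bare [Ne] core; P²⁺ still has 3 valence electrons; Na²⁺ is already 1 electron into the core.
Core electrons are held far more tightly than valence electrons, so Na, Mg and Be top the IE_3 order.
Valence configurations: C²⁺ [He]2s², P²⁺ [Ne]3s²3p¹.
Approximate IE_3 values (kJ/mol): Be 14849, C 4620, Mg 7733, P 2914, Na 6910.
Hence IE_3: P < C < Na < Mg < Be.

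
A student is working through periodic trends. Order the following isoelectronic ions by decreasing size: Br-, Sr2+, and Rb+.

Br- > Rb+ > Sr2+

All of these have 36 electrons, so size is governed by nuclear charge alone: the more protons, the stronger the pull on the same electron cloud, and the smaller the ion.
Nuclear charges: Sr2+ (Z=38), Rb+ (Z=37), Br- (Z=35).
Largest to smallest: Br- > Rb+ > Sr2+.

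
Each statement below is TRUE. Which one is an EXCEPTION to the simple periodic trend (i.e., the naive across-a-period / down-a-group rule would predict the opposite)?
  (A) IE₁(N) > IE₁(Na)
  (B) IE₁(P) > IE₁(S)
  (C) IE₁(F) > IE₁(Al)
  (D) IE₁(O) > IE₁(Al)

(B)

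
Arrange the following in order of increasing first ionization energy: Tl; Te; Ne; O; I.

IE₁ increases left→right with effective nuclear charge and decreases top→bottom as the valence shell moves farther out.
These span different periods and groups, so the two trends combine.
Te > Tl: relative to Tl, both the across-period and down-group shifts push Te's first ionization energy up.
I > Te: I lies to the right of Te in period 5, so the across-period effect alone puts I higher.
O > I: period and group pull opposite ways; the down-group shift dominates (1314 vs 1008 kJ/mol).
Ne > O: both are in period 2; the period trend gives Ne the larger value.
Approximate values (kJ/mol): O 1314, Ne 2081, Te 869, I 1008, Tl 589.
So from lowest to highest: Tl < Te < I < O < Ne.

Tl < Te < I < O < Ne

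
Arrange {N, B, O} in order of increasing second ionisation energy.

B, N, O

Consider each +1 ion: N⁺ still has 4 valence electrons; B⁺ still has 2 valence electrons; O⁺ still has 5 valence electrons.
All are still removing valence electrons, so compare the +1 ions as you would atoms: IE_2 generally rises across a period (higher Z_eff) and falls down a group (larger shell), subject to the usual subshell exceptions.
Valence configurations: N⁺ [He]2s²2p², B⁺ [He]2s², O⁺ [He]2s²2p³.
Approximate IE_2 values (kJ/mol): N 2856, B 2427, O 3388.
So the second ionization energies run B < N < O.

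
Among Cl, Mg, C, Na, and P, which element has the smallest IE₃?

The third ionization energy removes an electron from the +2 ion. For each element: Cl²⁺ still has 5 valence electrons; Mg²⁺ is the bare [Ne] core; C²⁺ still has 2 valence electrons; Na²⁺ is already 1 electron into the core; P²⁺ still has 3 valence electrons.
Breaking into a closed-shell core is much more expensive than removing a leftover valence electron — Na and Mg have the largest IE_3 here.
Valence configurations: Cl²⁺ [Ne]3s²3p³, C²⁺ [He]2s², P²⁺ [Ne]3s²3p¹.
The numbers (kJ/mol): Cl 3822, Mg 7733, C 4620, Na 6910, P 2914.
So the third ionization energies run P < Cl < C < Na < Mg.

P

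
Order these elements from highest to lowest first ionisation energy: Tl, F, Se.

F > Se > Tl

F is in period 2, group 17; Se is in period 4, group 16; Tl is in period 6, group 13.
Removing the outermost electron gets harder across a period and easier down a group.
These span different periods and groups, so the two trends combine.
Se > Tl: both effects reinforce here, so Se is clearly the higher of the two.
F > Se: relative to Se, both the across-period and down-group shifts push F's first ionization energy up.
For reference (kJ/mol): F 1681, Se 941, Tl 589.
So from highest to lowest: F > Se > Tl.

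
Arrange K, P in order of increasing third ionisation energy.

P < K

IE_3 is the cost of taking one more electron from the +2 cation: K²⁺ is already 1 electron into the core; P²⁺ still has 3 valence electrons.
Core electrons are held far more tightly than valence electrons, so K tops the IE_3 order.
Tabulated IE_3 (kJ/mol): K 4420, P 2914.
Hence IE_3: P < K.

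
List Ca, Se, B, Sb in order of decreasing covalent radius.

Ca > Sb > Se > B

B is in period 2, group 13; Ca is in period 4, group 2; Se is in period 4, group 16; Sb is in period 5, group 15.
Moving right in a period, electrons are added to the same shell under a stronger nuclear pull, so atoms get smaller; moving down, a new shell is opened and atoms get larger.
Neither a single period nor a single group — weigh both effects.
Se > B: the two effects oppose for this pair; the down-group effect wins (116 vs 85 pm).
Sb > Se: relative to Se, both the across-period and down-group shifts push Sb's atomic radius up.
Ca > Sb: the two effects oppose for this pair; the across-period effect wins (171 vs 140 pm).
For reference (pm): B 85, Ca 171, Se 116, Sb 140.
So from largest to smallest: Ca > Sb > Se > B.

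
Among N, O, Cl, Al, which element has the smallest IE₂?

Al

The second ionization energy removes an electron from the +1 ion. For each element: N⁺ still has 4 valence electrons; O⁺ still has 5 valence electrons; Cl⁺ still has 6 valence electrons; Al⁺ still has 2 valence electrons.
All are still removing valence electrons, so compare the +1 ions as you would atoms: IE_2 generally rises across a period (higher Z_eff) and falls down a group (larger shell), subject to the usual subshell exceptions.
Valence configurations: N⁺ [He]2s²2p², O⁺ [He]2s²2p³, Cl⁺ [Ne]3s²3p⁴, Al⁺ [Ne]3s².
Tabulated IE_2 (kJ/mol): N 2856, O 3388, Cl 2298, Al 1817.
Putting it together, IE_2: Al < Cl < N < O.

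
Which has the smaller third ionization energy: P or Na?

The third ionization energy removes an electron from the +2 ion. For each element: P²⁺ still has 3 valence electrons; Na²⁺ is already 1 electron into the core.
Pulling an electron out of a noble-gas core costs far more than removing a remaining valence electron, so Na sits at the high end of IE_3.
Approximate IE_3 values (kJ/mol): P 2914, Na 6910.
Hence IE_3: P < Na.

P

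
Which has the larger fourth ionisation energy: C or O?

O

After 3 electrons have been removed, what remains? C³⁺ still has 1 valence electron; O³⁺ still has 3 valence electrons.
All are still removing valence electrons, so compare the +3 ions as you would atoms: IE_4 generally rises across a period (higher Z_eff) and falls down a group (larger shell), subject to the usual subshell exceptions.
Valence configurations: C³⁺ [He]2s¹, O³⁺ [He]2s²2p¹.
Tabulated IE_4 (kJ/mol): C 6223, O 7469.
Hence IE_4: C < O.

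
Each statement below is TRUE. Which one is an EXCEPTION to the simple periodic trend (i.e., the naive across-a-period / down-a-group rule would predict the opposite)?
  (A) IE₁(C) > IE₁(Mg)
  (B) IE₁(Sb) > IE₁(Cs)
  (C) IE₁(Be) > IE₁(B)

The general trend: first ionization energy increases across a period and decreases down a group.
(A) C (period 2, group 14) vs Mg (period 3, group 2): the stated order agrees with the simple trend.
(B) Sb (period 5, group 15) vs Cs (period 6, group 1): the stated order agrees with the simple trend.
(C) Be (period 2, group 2) vs B (period 2, group 13): the stated order contradicts the simple trend.
The exception is (C): removing B's lone 2p electron is easier than breaking Be's filled 2s².

(C)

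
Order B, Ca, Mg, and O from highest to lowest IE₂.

O > B > Mg > Ca

After 1 electron has been removed, what remains? B⁺ still has 2 valence electrons; Ca⁺ still has 1 valence electron; Mg⁺ still has 1 valence electron; O⁺ still has 5 valence electrons.
All are still removing valence electrons, so compare the +1 ions as you would atoms: IE_2 generally rises across a period (higher Z_eff) and falls down a group (larger shell), subject to the usual subshell exceptions.
Valence configurations: B⁺ [He]2s², Ca⁺ [Ar]4s¹, Mg⁺ [Ne]3s¹, O⁺ [He]2s²2p³.
The numbers (kJ/mol): B 2427, Ca 1145, Mg 1451, O 3388.
Overall IE_2 order: Ca < Mg < B < O.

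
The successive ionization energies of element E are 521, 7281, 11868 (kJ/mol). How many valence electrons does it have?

Look for the largest jump between consecutive ionization energies: IE2/IE1 ≈ 14.0, far larger than any earlier ratio.
That jump marks the point where a core electron is being removed. So the atom has 1 valence electron.

1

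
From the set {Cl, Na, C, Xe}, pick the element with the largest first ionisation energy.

Across a period the outer electron is held more tightly (higher IE₁); down a group it sits in a higher shell, more shielded, and comes off more easily.
These span different periods and groups, so the two trends combine.
C > Na: both effects reinforce here, so C is clearly the higher of the two.
Xe > C: period and group pull opposite ways; the across-period shift dominates (1170 vs 1086 kJ/mol).
Cl > Xe: period and group pull opposite ways; the down-group shift dominates (1251 vs 1170 kJ/mol).
For reference (kJ/mol): C 1086, Na 496, Cl 1251, Xe 1170.
The largest first ionisation energy among these belongs to Cl.

Cl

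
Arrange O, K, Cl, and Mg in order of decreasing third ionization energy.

Consider each +2 ion: O²⁺ still has 4 valence electrons; K²⁺ is already 1 electron into the core; Cl²⁺ still has 5 valence electrons; Mg²⁺ is the bare [Ne] core.
Usually core removal costs more than valence removal, but here the competition is close: a tightly held n=2 valence electron can cost more to remove than an n=3 core electron, so the actual values have to decide it.
Valence configurations: O²⁺ [He]2s²2p², Cl²⁺ [Ne]3s²3p³.
Tabulated IE_3 (kJ/mol): O 5300, K 4420, Cl 3822, Mg 7733.
So the third ionization energies run Cl < K < O < Mg.

Mg > O > K > Cl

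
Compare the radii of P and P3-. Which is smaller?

Forming P3- adds 3 electrons to P. More electron–electron repulsion in the same shell, with unchanged nuclear charge, lets the cloud expand.
An anion is larger than its parent atom: P3- > P.

P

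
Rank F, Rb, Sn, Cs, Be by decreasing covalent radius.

Radius decreases left→right (rising Z_eff, same n) and increases top→bottom (higher n).
These span different periods and groups, so the two trends combine.
Be > F: both are in period 2; the period trend gives Be the larger value.
Sn > Be: period and group pull opposite ways; the down-group shift dominates (140 vs 102 pm).
Rb > Sn: both are in period 5; the period trend gives Rb the larger value.
Cs > Rb: Cs sits below Rb in group 1, so the down-group effect alone puts Cs larger.
Approximate values (pm): Be 102, F 64, Rb 210, Sn 140, Cs 232.
So from largest to smallest: Cs > Rb > Sn > Be > F.

Cs > Rb > Sn > Be > F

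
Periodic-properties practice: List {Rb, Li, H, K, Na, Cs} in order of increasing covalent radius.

H < Li < Na < K < Rb < Cs

Atomic radius shrinks across a period as nuclear charge pulls the same shell inward, and grows down a group as new shells are added.
All are in group 1, so atomic radius increases down the group.
So from smallest to largest: H < Li < Na < K < Rb < Cs.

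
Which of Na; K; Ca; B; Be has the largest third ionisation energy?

The third ionization energy removes an electron from the +2 ion. For each element: Na²⁺ is already 1 electron into the core; K²⁺ is already 1 electron into the core; Ca²⁺ is the bare [Ar] core; B²⁺ still has 1 valence electron; Be²⁺ is the bare [He] core.
Core electrons are held far more tightly than valence electrons, so K, Ca, Na and Be top the IE_3 order.
Tabulated IE_3 (kJ/mol): Na 6910, K 4420, Ca 4912, B 3660, Be 14849.
So the third ionization energies run B < K < Ca < Na < Be.

Be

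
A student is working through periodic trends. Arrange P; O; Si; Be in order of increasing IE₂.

After 1 electron has been removed, what remains? P⁺ still has 4 valence electrons; O⁺ still has 5 valence electrons; Si⁺ still has 3 valence electrons; Be⁺ still has 1 valence electron.
All are still removing valence electrons, so compare the +1 ions as you would atoms: IE_2 generally rises across a period (higher Z_eff) and falls down a group (larger shell), subject to the usual subshell exceptions.
Valence configurations: P⁺ [Ne]3s²3p², O⁺ [He]2s²2p³, Si⁺ [Ne]3s²3p¹, Be⁺ [He]2s¹.
Tabulated IE_2 (kJ/mol): P 1907, O 3388, Si 1577, Be 1757.
Putting it together, IE_2: Si < Be < P < O.

Si, Be, P, O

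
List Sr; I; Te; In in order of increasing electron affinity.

EA tends to increase across a period and decrease down a group, though the pattern is less regular than for IE or radius.
All lie in period 5, so electron affinity increases left to right.
So from lowest to highest: Sr < In < Te < I.

Sr < In < Te < I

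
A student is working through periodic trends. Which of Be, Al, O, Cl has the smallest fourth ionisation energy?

Consider each +3 ion: Be³⁺ is already 1 electron into the core; Al³⁺ is the bare [Ne] core; O³⁺ still has 3 valence electrons; Cl³⁺ still has 4 valence electrons.
Core electrons are held far more tightly than valence electrons, so Al and Be top the IE_4 order.
Valence configurations: O³⁺ [He]2s²2p¹, Cl³⁺ [Ne]3s²3p².
The numbers (kJ/mol): Be 21007, Al 11577, O 7469, Cl 5159.
Putting it together, IE_4: Cl < O < Al < Be.

Cl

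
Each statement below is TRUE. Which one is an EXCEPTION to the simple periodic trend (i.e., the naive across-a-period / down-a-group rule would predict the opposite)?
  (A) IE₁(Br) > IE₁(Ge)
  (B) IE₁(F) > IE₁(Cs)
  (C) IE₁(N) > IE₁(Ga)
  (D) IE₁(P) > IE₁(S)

(D)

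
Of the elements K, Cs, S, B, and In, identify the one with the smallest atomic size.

B

B is in period 2, group 13; S is in period 3, group 16; K is in period 4, group 1; In is in period 5, group 13; Cs is in period 6, group 1.
Atomic radius shrinks across a period as nuclear charge pulls the same shell inward, and grows down a group as new shells are added.
These span different periods and groups, so the two trends combine.
S > B: period and group pull opposite ways; the down-group shift dominates (103 vs 85 pm).
In > S: both effects reinforce here, so In is clearly the larger of the two.
K > In: period and group pull opposite ways; the across-period shift dominates (196 vs 142 pm).
Cs > K: Cs sits below K in group 1, so the down-group effect alone puts Cs larger.
For reference (pm): B 85, S 103, K 196, In 142, Cs 232.
The smallest atomic size among these belongs to B.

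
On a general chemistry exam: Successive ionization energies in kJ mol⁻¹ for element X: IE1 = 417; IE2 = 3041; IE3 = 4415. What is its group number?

Group 1

Look for the largest jump between consecutive ionization energies: IE2/IE1 ≈ 7.3, far larger than any earlier ratio.
That jump marks the point where a core electron is being removed. So the atom has 1 valence electron.
A main-group element with 1 valence electron is in group 1.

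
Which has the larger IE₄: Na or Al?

Al

IE_4 is the cost of taking one more electron from the +3 cation: Na³⁺ is already 2 electrons into the core; Al³⁺ is the bare [Ne] core.
All of these are removing an electron from a noble-gas core or deeper; the smaller core (lower principal quantum number) is held far more tightly, and within a period the higher nuclear charge binds the same core more tightly.
The numbers (kJ/mol): Na 9543, Al 11577.
Overall IE_4 order: Na < Al.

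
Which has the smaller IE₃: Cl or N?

The third ionization energy removes an electron from the +2 ion. For each element: Cl²⁺ still has 5 valence electrons; N²⁺ still has 3 valence electrons.
All are still removing valence electrons, so compare the +2 ions as you would atoms: IE_3 generally rises across a period (higher Z_eff) and falls down a group (larger shell), subject to the usual subshell exceptions.
Valence configurations: Cl²⁺ [Ne]3s²3p³, N²⁺ [He]2s²2p¹.
Approximate IE_3 values (kJ/mol): Cl 3822, N 4578.
Putting it together, IE_3: Cl < N.

Cl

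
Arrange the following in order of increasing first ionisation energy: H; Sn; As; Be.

Sn < Be < As < H

First ionization energy rises across a period (greater Z_eff holds electrons more tightly) and falls down a group (valence electrons are farther from the nucleus).
Neither a single period nor a single group — weigh both effects.
Be > Sn: period and group pull opposite ways; the down-group shift dominates (900 vs 709 kJ/mol).
As > Be: period and group pull opposite ways; the across-period shift dominates (947 vs 900 kJ/mol).
H > As: the two effects oppose for this pair; the down-group effect wins (1312 vs 947 kJ/mol).
Approximate values (kJ/mol): H 1312, Be 900, As 947, Sn 709.
So from lowest to highest: Sn < Be < As < H.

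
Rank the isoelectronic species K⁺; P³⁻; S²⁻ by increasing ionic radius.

All of these have 18 electrons, so size is governed by nuclear charge alone: the more protons, the stronger the pull on the same electron cloud, and the smaller the ion.
Nuclear charges: K⁺ (Z=19), S²⁻ (Z=16), P³⁻ (Z=15).
Smallest to largest: K⁺ < S²⁻ < P³⁻.

K⁺, S²⁻, P³⁻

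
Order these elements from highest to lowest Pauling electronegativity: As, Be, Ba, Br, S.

Be is in period 2, group 2; S is in period 3, group 16; As is in period 4, group 15; Br is in period 4, group 17; Ba is in period 6, group 2.
Electronegativity increases across a period and decreases down a group, tracking effective nuclear charge and atomic size.
Neither a single period nor a single group — weigh both effects.
Be > Ba: Be sits above Ba in group 2, so the down-group effect alone puts Be higher.
As > Be: the two effects oppose for this pair; the across-period effect wins (2.18 vs 1.57).
S > As: relative to As, both the across-period and down-group shifts push S's electronegativity up.
Br > S: period and group pull opposite ways; the across-period shift dominates (2.96 vs 2.58).
Tabulated electronegativity (Pauling): Be 1.57, S 2.58, As 2.18, Br 2.96, Ba 0.89.
So from highest to lowest: Br > S > As > Be > Ba.

Br > S > As > Be > Ba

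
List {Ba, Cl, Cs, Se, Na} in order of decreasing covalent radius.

Cs > Ba > Na > Se > Cl

Na is in period 3, group 1; Cl is in period 3, group 17; Se is in period 4, group 16; Cs is in period 6, group 1; Ba is in period 6, group 2.
Radius decreases left→right (rising Z_eff, same n) and increases top→bottom (higher n).
Here both period and group differ, so the two effects have to be weighed against each other.
Se > Cl: both effects reinforce here, so Se is clearly the larger of the two.
Na > Se: the two effects oppose for this pair; the across-period effect wins (155 vs 116 pm).
Ba > Na: the two effects oppose for this pair; the down-group effect wins (196 vs 155 pm).
Cs > Ba: Cs lies to the left of Ba in period 6, so the across-period effect alone puts Cs larger.
Approximate values (pm): Na 155, Cl 99, Se 116, Cs 232, Ba 196.
So from largest to smallest: Cs > Ba > Na > Se > Cl.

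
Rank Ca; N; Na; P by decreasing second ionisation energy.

The second ionization energy removes an electron from the +1 ion. For each element: Ca⁺ still has 1 valence electron; N⁺ still has 4 valence electrons; Na⁺ is the bare [Ne] core; P⁺ still has 4 valence electrons.
Breaking into a closed-shell core is much more expensive than removing a leftover valence electron — Na has the largest IE_2 here.
Valence configurations: Ca⁺ [Ar]4s¹, N⁺ [He]2s²2p², P⁺ [Ne]3s²3p².
The numbers (kJ/mol): Ca 1145, N 2856, Na 4562, P 1907.
Putting it together, IE_2: Ca < P < N < Na.

Na > N > P > Ca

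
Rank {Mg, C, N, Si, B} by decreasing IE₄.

After 3 electrons have been removed, what remains? Mg³⁺ is already 1 electron into the core; C³⁺ still has 1 valence electron; N³⁺ still has 2 valence electrons; Si³⁺ still has 1 valence electron; B³⁺ is the bare [He] core.
Core electrons are held far more tightly than valence electrons, so Mg and B top the IE_4 order.
Valence configurations: C³⁺ [He]2s¹, N³⁺ [He]2s², Si³⁺ [Ne]3s¹.
Tabulated IE_4 (kJ/mol): Mg 10543, C 6223, N 7475, Si 4356, B 25026.
Putting it together, IE_4: Si < C < N < Mg < B.

B > Mg > N > C > Si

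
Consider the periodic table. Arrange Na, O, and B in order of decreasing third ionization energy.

After 2 electrons have been removed, what remains? Na²⁺ is already 1 electron into the core; O²⁺ still has 4 valence electrons; B²⁺ still has 1 valence electron.
Pulling an electron out of a noble-gas core costs far more than removing a remaining valence electron, so Na sits at the high end of IE_3.
Valence configurations: O²⁺ [He]2s²2p², B²⁺ [He]2s¹.
Approximate IE_3 values (kJ/mol): Na 6910, O 5300, B 3660.
So the third ionization energies run B < O < Na.

Na > O > B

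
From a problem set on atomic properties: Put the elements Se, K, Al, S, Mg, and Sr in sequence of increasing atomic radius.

S < Se < Al < Mg < Sr < K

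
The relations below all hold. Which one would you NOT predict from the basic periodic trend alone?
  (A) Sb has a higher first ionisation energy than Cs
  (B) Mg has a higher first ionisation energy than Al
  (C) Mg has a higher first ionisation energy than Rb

The general trend: first ionisation energy increases across a period and decreases down a group.
(A) Sb (period 5, group 15) vs Cs (period 6, group 1): the stated order agrees with the simple trend.
(B) Mg (period 3, group 2) vs Al (period 3, group 13): the stated order contradicts the simple trend.
(C) Mg (period 3, group 2) vs Rb (period 5, group 1): the stated order agrees with the simple trend.
The exception is (B): Al's single 3p electron is easier to remove than one from Mg's filled 3s².

(B)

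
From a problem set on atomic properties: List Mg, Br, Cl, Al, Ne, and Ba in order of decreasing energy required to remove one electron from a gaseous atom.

Ne > Cl > Br > Mg > Al > Ba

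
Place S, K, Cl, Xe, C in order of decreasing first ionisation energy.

Cl, Xe, C, S, K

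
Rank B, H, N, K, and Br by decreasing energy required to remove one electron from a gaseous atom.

N > H > Br > B > K

H is in period 1, group 1; B is in period 2, group 13; N is in period 2, group 15; K is in period 4, group 1; Br is in period 4, group 17.
IE₁ increases left→right with effective nuclear charge and decreases top→bottom as the valence shell moves farther out.
Here both period and group differ, so the two effects have to be weighed against each other.
B > K: both effects reinforce here, so B is clearly the higher of the two.
Br > B: period and group pull opposite ways; the across-period shift dominates (1140 vs 801 kJ/mol).
H > Br: period and group pull opposite ways; the down-group shift dominates (1312 vs 1140 kJ/mol).
N > H: the two effects oppose for this pair; the across-period effect wins (1402 vs 1312 kJ/mol).
Tabulated first ionization energy (kJ/mol): H 1312, B 801, N 1402, K 419, Br 1140.
So from highest to lowest: N > H > Br > B > K.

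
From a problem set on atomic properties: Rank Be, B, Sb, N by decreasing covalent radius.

Atomic radius shrinks across a period as nuclear charge pulls the same shell inward, and grows down a group as new shells are added.
These span different periods and groups, so the two trends combine.
B > N: B lies to the left of N in period 2, so the across-period effect alone puts B larger.
Be > B: Be lies to the left of B in period 2, so the across-period effect alone puts Be larger.
Sb > Be: period and group pull opposite ways; the down-group shift dominates (140 vs 102 pm).
Tabulated atomic radius (pm): Be 102, B 85, N 71, Sb 140.
So from largest to smallest: Sb > Be > B > N.

Sb, Be, B, N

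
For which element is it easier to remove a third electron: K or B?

B

The third ionization energy removes an electron from the +2 ion. For each element: K²⁺ is already 1 electron into the core; B²⁺ still has 1 valence electron.
Pulling an electron out of a noble-gas core costs far more than removing a remaining valence electron, so K sits at the high end of IE_3.
Approximate IE_3 values (kJ/mol): K 4420, B 3660.
So the third ionization energies run B < K.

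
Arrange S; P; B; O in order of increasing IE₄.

Consider each +3 ion: S³⁺ still has 3 valence electrons; P³⁺ still has 2 valence electrons; B³⁺ is the bare [He] core; O³⁺ still has 3 valence electrons.
Breaking into a closed-shell core is much more expensive than removing a leftover valence electron — B has the largest IE_4 here.
Valence configurations: S³⁺ [Ne]3s²3p¹, P³⁺ [Ne]3s², O³⁺ [He]2s²2p¹.
S³⁺ loses a lone 3p electron whereas P³⁺ must break into a filled 3s² pair, so IE_4(P) > IE_4(S) even though S has the higher nuclear charge.
The numbers (kJ/mol): S 4556, P 4964, B 25026, O 7469.
Putting it together, IE_4: S < P < O < B.

S < P < O < B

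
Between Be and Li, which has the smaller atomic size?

Li is in period 2, group 1; Be is in period 2, group 2.
Across a period the added protons contract the valence shell; down a group each new principal shell makes the atom larger.
All lie in period 2, so atomic radius increases right to left.
So Be has the smaller atomic size (Be < Li).

Be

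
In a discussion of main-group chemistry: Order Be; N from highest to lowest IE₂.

N > Be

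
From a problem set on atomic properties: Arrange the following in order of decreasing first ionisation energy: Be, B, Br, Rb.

Be is in period 2, group 2; B is in period 2, group 13; Br is in period 4, group 17; Rb is in period 5, group 1.
First ionization energy rises across a period (greater Z_eff holds electrons more tightly) and falls down a group (valence electrons are farther from the nucleus).
Neither a single period nor a single group — weigh both effects.
B > Rb: relative to Rb, both the across-period and down-group shifts push B's first ionization energy up.
Be > B: this pair runs against the simple trend — see the exception note.
Br > Be: period and group pull opposite ways; the across-period shift dominates (1140 vs 900 kJ/mol).
Note the exception: Be has a higher first ionization energy than B, contrary to the simple trend — removing B's lone 2p electron is easier than breaking Be's filled 2s².
Tabulated first ionization energy (kJ/mol): Be 900, B 801, Br 1140, Rb 403.
So from highest to lowest: Br > Be > B > Rb.

Br, Be, B, Rb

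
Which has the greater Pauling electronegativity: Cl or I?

Cl is in period 3, group 17; I is in period 5, group 17.
Atoms toward the upper right of the periodic table pull bonding electrons most strongly.
All are in group 17, so electronegativity increases up the group.
So Cl has the greater Pauling electronegativity (Cl > I).

Cl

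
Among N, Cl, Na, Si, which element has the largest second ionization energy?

Na

IE_2 is the cost of taking one more electron from the +1 cation: N⁺ still has 4 valence electrons; Cl⁺ still has 6 valence electrons; Na⁺ is the bare [Ne] core; Si⁺ still has 3 valence electrons.
Breaking into a closed-shell core is much more expensive than removing a leftover valence electron — Na has the largest IE_2 here.
Valence configurations: N⁺ [He]2s²2p², Cl⁺ [Ne]3s²3p⁴, Si⁺ [Ne]3s²3p¹.
Approximate IE_2 values (kJ/mol): N 2856, Cl 2298, Na 4562, Si 1577.
Putting it together, IE_2: Si < Cl < N < Na.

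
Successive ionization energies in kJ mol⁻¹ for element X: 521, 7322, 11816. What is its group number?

Look for the largest jump between consecutive ionization energies: IE2/IE1 ≈ 14.1, far larger than any earlier ratio.
That jump marks the point where a core electron is being removed. So the atom has 1 valence electron.
A main-group element with 1 valence electron is in group 1.

Group 1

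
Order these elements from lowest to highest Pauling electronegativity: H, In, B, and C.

H is in period 1, group 1; B is in period 2, group 13; C is in period 2, group 14; In is in period 5, group 13.
Electronegativity increases across a period and decreases down a group, tracking effective nuclear charge and atomic size.
Neither a single period nor a single group — weigh both effects.
B > In: B sits above In in group 13, so the down-group effect alone puts B higher.
H > B: period and group pull opposite ways; the down-group shift dominates (2.20 vs 2.04).
C > H: period and group pull opposite ways; the across-period shift dominates (2.55 vs 2.20).
For reference (Pauling): H 2.20, B 2.04, C 2.55, In 1.78.
So from lowest to highest: In < B < H < C.

In < B < H < C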